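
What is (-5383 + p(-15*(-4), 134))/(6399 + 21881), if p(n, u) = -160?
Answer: -5543/28280 ≈ -0.19600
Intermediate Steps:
(-5383 + p(-15*(-4), 134))/(6399 + 21881) = (-5383 - 160)/(6399 + 21881) = -5543/28280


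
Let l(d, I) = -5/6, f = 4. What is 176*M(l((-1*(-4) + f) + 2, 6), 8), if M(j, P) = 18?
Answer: 3168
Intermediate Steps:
l(d, I) = -⅚ (l(d, I) = -5*⅙ = -⅚)
176*M(l((-1*(-4) + f) + 2, 6), 8) = 176*18 = 3168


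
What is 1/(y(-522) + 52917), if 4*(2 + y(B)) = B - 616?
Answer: 2/105261 ≈ 1.9000e-5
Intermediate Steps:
y(B) = -156 + B/4 (y(B) = -2 + (B - 616)/4 = -2 + (-616 + B)/4 = -2 + (-154 + B/4) = -156 + B/4)
1/(y(-522) + 52917) = 1/((-156 + (¼)*(-522)) + 52917) = 1/((-156 - 261/2) + 52917) = 1/(-573/2 + 52917) = 1/(105261/2) = 2/105261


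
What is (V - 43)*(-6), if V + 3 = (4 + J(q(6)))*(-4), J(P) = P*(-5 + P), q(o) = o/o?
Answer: 276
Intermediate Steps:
q(o) = 1
V = -3 (V = -3 + (4 + 1*(-5 + 1))*(-4) = -3 + (4 + 1*(-4))*(-4) = -3 + (4 - 4)*(-4) = -3 + 0*(-4) = -3 + 0 = -3)
(V - 43)*(-6) = (-3 - 43)*(-6) = -46*(-6) = 276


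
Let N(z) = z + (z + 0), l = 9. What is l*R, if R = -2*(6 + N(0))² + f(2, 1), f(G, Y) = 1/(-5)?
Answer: -3249/5 ≈ -649.80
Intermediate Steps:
N(z) = 2*z (N(z) = z + z = 2*z)
f(G, Y) = -⅕
R = -361/5 (R = -2*(6 + 2*0)² - ⅕ = -2*(6 + 0)² - ⅕ = -2*6² - ⅕ = -2*36 - ⅕ = -72 - ⅕ = -361/5 ≈ -72.200)
l*R = 9*(-361/5) = -3249/5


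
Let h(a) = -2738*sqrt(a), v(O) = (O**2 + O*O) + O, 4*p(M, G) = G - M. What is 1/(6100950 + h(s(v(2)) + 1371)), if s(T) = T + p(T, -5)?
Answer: 6100950/37211266149551 + 1369*sqrt(5509)/37211266149551 ≈ 1.6668e-7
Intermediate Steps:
p(M, G) = -M/4 + G/4 (p(M, G) = (G - M)/4 = -M/4 + G/4)
v(O) = O + 2*O**2 (v(O) = (O**2 + O**2) + O = 2*O**2 + O = O + 2*O**2)
s(T) = -5/4 + 3*T/4 (s(T) = T + (-T/4 + (1/4)*(-5)) = T + (-T/4 - 5/4) = T + (-5/4 - T/4) = -5/4 + 3*T/4)
1/(6100950 + h(s(v(2)) + 1371)) = 1/(6100950 - 2738*sqrt((-5/4 + 3*(2*(1 + 2*2))/4) + 1371)) = 1/(6100950 - 2738*sqrt((-5/4 + 3*(2*(1 + 4))/4) + 1371)) = 1/(6100950 - 2738*sqrt((-5/4 + 3*(2*5)/4) + 1371)) = 1/(6100950 - 2738*sqrt((-5/4 + (3/4)*10) + 1371)) = 1/(6100950 - 2738*sqrt((-5/4 + 15/2) + 1371)) = 1/(6100950 - 2738*sqrt(25/4 + 1371)) = 1/(6100950 - 1369*sqrt(5509))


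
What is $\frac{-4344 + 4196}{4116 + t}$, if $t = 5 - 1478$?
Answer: $- \frac{148}{2643} \approx -0.055997$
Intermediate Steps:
$t = -1473$ ($t = 5 - 1478 = -1473$)
$\frac{-4344 + 4196}{4116 + t} = \frac{-4344 + 4196}{4116 - 1473} = - \frac{148}{2643}$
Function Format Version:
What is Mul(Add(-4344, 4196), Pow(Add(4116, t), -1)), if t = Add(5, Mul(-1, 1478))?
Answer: Rational(-148, 2643) ≈ -0.055997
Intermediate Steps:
t = -1473 (t = Add(5, -1478) = -1473)
Mul(Add(-4344, 4196), Pow(Add(4116, t), -1)) = Mul(Add(-4344, 4196), Pow(Add(4116, -1473), -1)) = Mul(-148, Pow(2643, -1)) = Mul(-148, Rational(1, 2643)) = Rational(-148, 2643)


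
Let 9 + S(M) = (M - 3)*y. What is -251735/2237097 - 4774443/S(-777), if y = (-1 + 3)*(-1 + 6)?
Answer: 3559642104452/5823163491 ≈ 611.29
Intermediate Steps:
y = 10 (y = 2*5 = 10)
S(M) = -39 + 10*M (S(M) = -9 + (M - 3)*10 = -9 + (-3 + M)*10 = -9 + (-30 + 10*M) = -39 + 10*M)
-251735/2237097 - 4774443/S(-777) = -251735/2237097 - 4774443/(-39 + 10*(-777)) = -251735*1/2237097 - 4774443/(-39 - 7770) = -251735/2237097 - 4774443/(-7809) = -251735/2237097 - 4774443*(-1/7809) = -251735/2237097 + 1591481/2603 = 3559642104452/5823163491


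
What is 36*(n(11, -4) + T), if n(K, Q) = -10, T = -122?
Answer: -4752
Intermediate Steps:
36*(n(11, -4) + T) = 36*(-10 - 122) = 36*(-132) = -4752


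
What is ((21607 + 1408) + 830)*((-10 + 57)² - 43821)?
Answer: -992238140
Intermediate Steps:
((21607 + 1408) + 830)*((-10 + 57)² - 43821) = (23015 + 830)*(47² - 43821) = 23845*(2209 - 43821) = 23845*(-41612) = -992238140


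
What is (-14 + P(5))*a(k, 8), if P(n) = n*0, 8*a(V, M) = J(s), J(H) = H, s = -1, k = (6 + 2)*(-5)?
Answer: 7/4 ≈ 1.7500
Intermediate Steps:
k = -40 (k = 8*(-5) = -40)
a(V, M) = -⅛ (a(V, M) = (⅛)*(-1) = -⅛)
P(n) = 0
(-14 + P(5))*a(k, 8) = (-14 + 0)*(-⅛) = -14*(-⅛) = 7/4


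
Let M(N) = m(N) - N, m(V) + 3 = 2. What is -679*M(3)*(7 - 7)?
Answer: 0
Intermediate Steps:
m(V) = -1 (m(V) = -3 + 2 = -1)
M(N) = -1 - N
-679*M(3)*(7 - 7) = -679*(-1 - 1*3)*(7 - 7) = -679*(-1 - 3)*0 = -(-2716)*0 = -679*0 = 0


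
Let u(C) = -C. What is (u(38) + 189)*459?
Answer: 69309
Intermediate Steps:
(u(38) + 189)*459 = (-1*38 + 189)*459 = (-38 + 189)*459 = 151*459 = 69309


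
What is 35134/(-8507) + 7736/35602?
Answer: -592515258/151433107 ≈ -3.9127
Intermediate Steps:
35134/(-8507) + 7736/35602 = 35134*(-1/8507) + 7736*(1/35602) = -35134/8507 + 3868/17801 = -592515258/151433107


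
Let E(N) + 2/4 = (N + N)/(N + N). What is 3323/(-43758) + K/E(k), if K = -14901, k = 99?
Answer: -1304079239/43758 ≈ -29802.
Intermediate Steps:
E(N) = ½ (E(N) = -½ + (N + N)/(N + N) = -½ + (2*N)/((2*N)) = -½ + (2*N)*(1/(2*N)) = -½ + 1 = ½)
3323/(-43758) + K/E(k) = 3323/(-43758) - 14901/½ = 3323*(-1/43758) - 14901*2 = -3323/43758 - 29802 = -1304079239/43758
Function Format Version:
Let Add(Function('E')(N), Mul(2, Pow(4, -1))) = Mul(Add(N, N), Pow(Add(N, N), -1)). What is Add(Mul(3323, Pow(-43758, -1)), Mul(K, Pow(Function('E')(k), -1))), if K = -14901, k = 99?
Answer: Rational(-1304079239, 43758) ≈ -29802.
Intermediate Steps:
Function('E')(N) = Rational(1, 2) (Function('E')(N) = Add(Rational(-1, 2), Mul(Add(N, N), Pow(Add(N, N), -1))) = Add(Rational(-1, 2), Mul(Mul(2, N), Pow(Mul(2, N), -1))) = Add(Rational(-1, 2), Mul(Mul(2, N), Mul(Rational(1, 2), Pow(N, -1)))) = Add(Rational(-1, 2), 1) = Rational(1, 2))
Add(Mul(3323, Pow(-43758, -1)), Mul(K, Pow(Function('E')(k), -1))) = Add(Mul(3323, Pow(-43758, -1)), Mul(-14901, Pow(Rational(1, 2), -1))) = Add(Mul(3323, Rational(-1, 43758)), Mul(-14901, 2)) = Add(Rational(-3323, 43758), -29802) = Rational(-1304079239, 43758)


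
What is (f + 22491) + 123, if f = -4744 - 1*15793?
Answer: 2077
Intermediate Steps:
f = -20537 (f = -4744 - 15793 = -20537)
(f + 22491) + 123 = (-20537 + 22491) + 123 = 1954 + 123 = 2077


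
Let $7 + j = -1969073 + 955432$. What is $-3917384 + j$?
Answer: $-4931032$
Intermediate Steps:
$j = -1013648$ ($j = -7 + \left(-1969073 + 955432\right) = -7 - 1013641 = -1013648$)
$-3917384 + j = -3917384 - 1013648 = -4931032$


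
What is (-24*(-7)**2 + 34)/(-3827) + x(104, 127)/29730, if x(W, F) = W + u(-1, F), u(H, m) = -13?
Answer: 34299917/113776710 ≈ 0.30147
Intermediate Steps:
x(W, F) = -13 + W (x(W, F) = W - 13 = -13 + W)
(-24*(-7)**2 + 34)/(-3827) + x(104, 127)/29730 = (-24*(-7)**2 + 34)/(-3827) + (-13 + 104)/29730 = (-24*49 + 34)*(-1/3827) + 91*(1/29730) = (-1176 + 34)*(-1/3827) + 91/29730 = -1142*(-1/3827) + 91/29730 = 1142/3827 + 91/29730 = 34299917/113776710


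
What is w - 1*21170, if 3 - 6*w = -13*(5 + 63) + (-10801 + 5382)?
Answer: -20119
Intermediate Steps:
w = 1051 (w = ½ - (-13*(5 + 63) + (-10801 + 5382))/6 = ½ - (-13*68 - 5419)/6 = ½ - (-884 - 5419)/6 = ½ - ⅙*(-6303) = ½ + 2101/2 = 1051)
w - 1*21170 = 1051 - 1*21170 = 1051 - 21170 = -20119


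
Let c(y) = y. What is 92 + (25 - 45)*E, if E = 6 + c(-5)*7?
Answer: 672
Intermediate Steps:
E = -29 (E = 6 - 5*7 = 6 - 35 = -29)
92 + (25 - 45)*E = 92 + (25 - 45)*(-29) = 92 - 20*(-29) = 92 + 580 = 672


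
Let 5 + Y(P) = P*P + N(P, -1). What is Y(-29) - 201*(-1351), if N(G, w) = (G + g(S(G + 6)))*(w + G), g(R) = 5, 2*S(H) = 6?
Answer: 273107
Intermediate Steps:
S(H) = 3 (S(H) = (½)*6 = 3)
N(G, w) = (5 + G)*(G + w) (N(G, w) = (G + 5)*(w + G) = (5 + G)*(G + w))
Y(P) = -10 + 2*P² + 4*P (Y(P) = -5 + (P*P + (P² + 5*P + 5*(-1) + P*(-1))) = -5 + (P² + (P² + 5*P - 5 - P)) = -5 + (P² + (-5 + P² + 4*P)) = -5 + (-5 + 2*P² + 4*P) = -10 + 2*P² + 4*P)
Y(-29) - 201*(-1351) = (-10 + 2*(-29)² + 4*(-29)) - 201*(-1351) = (-10 + 2*841 - 116) + 271551 = (-10 + 1682 - 116) + 271551 = 1556 + 271551 = 273107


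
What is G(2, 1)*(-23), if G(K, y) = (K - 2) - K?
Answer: 46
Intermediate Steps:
G(K, y) = -2 (G(K, y) = (-2 + K) - K = -2)
G(2, 1)*(-23) = -2*(-23) = 46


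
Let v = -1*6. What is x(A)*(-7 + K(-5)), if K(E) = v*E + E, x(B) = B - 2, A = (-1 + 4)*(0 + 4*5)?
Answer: 1044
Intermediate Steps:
A = 60 (A = 3*(0 + 20) = 3*20 = 60)
v = -6
x(B) = -2 + B
K(E) = -5*E (K(E) = -6*E + E = -5*E)
x(A)*(-7 + K(-5)) = (-2 + 60)*(-7 - 5*(-5)) = 58*(-7 + 25) = 58*18 = 1044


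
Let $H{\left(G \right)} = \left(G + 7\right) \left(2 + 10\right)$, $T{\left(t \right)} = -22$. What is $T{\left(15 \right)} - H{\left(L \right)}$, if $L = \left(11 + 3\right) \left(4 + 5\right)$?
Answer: $-1618$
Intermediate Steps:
$L = 126$ ($L = 14 \cdot 9 = 126$)
$H{\left(G \right)} = 84 + 12 G$ ($H{\left(G \right)} = \left(7 + G\right) 12 = 84 + 12 G$)
$T{\left(15 \right)} - H{\left(L \right)} = -22 - \left(84 + 12 \cdot 126\right) = -22 - \left(84 + 1512\right) = -22 - 1596 = -1618$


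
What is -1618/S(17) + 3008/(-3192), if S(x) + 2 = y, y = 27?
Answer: -654982/9975 ≈ -65.662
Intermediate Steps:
S(x) = 25 (S(x) = -2 + 27 = 25)
-1618/S(17) + 3008/(-3192) = -1618/25 + 3008/(-3192) = -1618*1/25 + 3008*(-1/3192) = -1618/25 - 376/399 = -654982/9975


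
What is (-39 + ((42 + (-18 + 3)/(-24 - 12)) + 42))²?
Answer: 297025/144 ≈ 2062.7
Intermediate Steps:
(-39 + ((42 + (-18 + 3)/(-24 - 12)) + 42))² = (-39 + ((42 - 15/(-36)) + 42))² = (-39 + ((42 - 15*(-1/36)) + 42))² = (-39 + ((42 + 5/12) + 42))² = (-39 + (509/12 + 42))² = (-39 + 1013/12)² = (545/12)² = 297025/144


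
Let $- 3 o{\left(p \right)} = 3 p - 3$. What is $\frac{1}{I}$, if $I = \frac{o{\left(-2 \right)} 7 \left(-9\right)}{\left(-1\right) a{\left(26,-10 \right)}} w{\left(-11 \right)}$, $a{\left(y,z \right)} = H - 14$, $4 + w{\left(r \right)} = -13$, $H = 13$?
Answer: $\frac{1}{3213} \approx 0.00031124$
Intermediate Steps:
$w{\left(r \right)} = -17$ ($w{\left(r \right)} = -4 - 13 = -17$)
$o{\left(p \right)} = 1 - p$ ($o{\left(p \right)} = - \frac{3 p - 3}{3} = - \frac{-3 + 3 p}{3} = 1 - p$)
$a{\left(y,z \right)} = -1$ ($a{\left(y,z \right)} = 13 - 14 = -1$)
$I = 3213$ ($I = \frac{\left(1 - -2\right) 7 \left(-9\right)}{\left(-1\right) \left(-1\right)} \left(-17\right) = \frac{\left(1 + 2\right) 7 \left(-9\right)}{1} \left(-17\right) = 3 \cdot 7 \left(-9\right) 1 \left(-17\right) = 21 \left(-9\right) 1 \left(-17\right) = \left(-189\right) 1 \left(-17\right) = \left(-189\right) \left(-17\right) = 3213$)
$\frac{1}{I} = \frac{1}{3213}$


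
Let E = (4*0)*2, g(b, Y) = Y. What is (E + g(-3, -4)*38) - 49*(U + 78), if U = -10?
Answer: -3484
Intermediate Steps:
E = 0 (E = 0*2 = 0)
(E + g(-3, -4)*38) - 49*(U + 78) = (0 - 4*38) - 49*(-10 + 78) = (0 - 152) - 49*68 = -152 - 1*3332 = -152 - 3332 = -3484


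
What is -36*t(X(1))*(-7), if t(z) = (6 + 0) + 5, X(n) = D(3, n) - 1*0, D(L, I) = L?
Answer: 2772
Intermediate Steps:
X(n) = 3 (X(n) = 3 - 1*0 = 3 + 0 = 3)
t(z) = 11 (t(z) = 6 + 5 = 11)
-36*t(X(1))*(-7) = -36*11*(-7) = -396*(-7) = 2772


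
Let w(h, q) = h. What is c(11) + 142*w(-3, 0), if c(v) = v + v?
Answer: -404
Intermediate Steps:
c(v) = 2*v
c(11) + 142*w(-3, 0) = 2*11 + 142*(-3) = 22 - 426 = -404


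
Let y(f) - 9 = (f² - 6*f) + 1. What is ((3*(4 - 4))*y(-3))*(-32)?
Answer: 0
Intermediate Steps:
y(f) = 10 + f² - 6*f (y(f) = 9 + ((f² - 6*f) + 1) = 9 + (1 + f² - 6*f) = 10 + f² - 6*f)
((3*(4 - 4))*y(-3))*(-32) = ((3*(4 - 4))*(10 + (-3)² - 6*(-3)))*(-32) = ((3*0)*(10 + 9 + 18))*(-32) = (0*37)*(-32) = 0*(-32) = 0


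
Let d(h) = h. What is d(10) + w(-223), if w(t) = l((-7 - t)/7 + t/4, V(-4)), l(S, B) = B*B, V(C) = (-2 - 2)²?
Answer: 266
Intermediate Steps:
V(C) = 16 (V(C) = (-4)² = 16)
l(S, B) = B²
w(t) = 256 (w(t) = 16² = 256)
d(10) + w(-223) = 10 + 256 = 266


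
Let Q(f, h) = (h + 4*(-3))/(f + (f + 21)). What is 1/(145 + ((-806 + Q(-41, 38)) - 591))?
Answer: -61/76398 ≈ -0.00079845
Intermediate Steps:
Q(f, h) = (-12 + h)/(21 + 2*f) (Q(f, h) = (h - 12)/(f + (21 + f)) = (-12 + h)/(21 + 2*f))
1/(145 + ((-806 + Q(-41, 38)) - 591)) = 1/(145 + ((-806 + (-12 + 38)/(21 + 2*(-41))) - 591)) = 1/(145 + ((-806 + 26/(21 - 82)) - 591)) = 1/(145 + ((-806 + 26/(-61)) - 591)) = 1/(145 + ((-806 - 1/61*26) - 591)) = 1/(145 + ((-806 - 26/61) - 591)) = 1/(145 + (-49192/61 - 591)) = 1/(145 - 85243/61) = 1/(-76398/61) = -61/76398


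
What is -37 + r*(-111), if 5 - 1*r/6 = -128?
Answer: -88615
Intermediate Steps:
r = 798 (r = 30 - 6*(-128) = 30 + 768 = 798)
-37 + r*(-111) = -37 + 798*(-111) = -37 - 88578 = -88615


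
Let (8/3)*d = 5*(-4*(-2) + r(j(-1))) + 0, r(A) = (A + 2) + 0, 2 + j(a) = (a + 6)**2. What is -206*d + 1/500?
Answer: -1593281/125 ≈ -12746.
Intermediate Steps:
j(a) = -2 + (6 + a)**2 (j(a) = -2 + (a + 6)**2 = -2 + (6 + a)**2)
r(A) = 2 + A (r(A) = (2 + A) + 0 = 2 + A)
d = 495/8 (d = 3*(5*(-4*(-2) + (2 + (-2 + (6 - 1)**2))) + 0)/8 = 3*(5*(8 + (2 + (-2 + 5**2))) + 0)/8 = 3*(5*(8 + (2 + (-2 + 25))) + 0)/8 = 3*(5*(8 + (2 + 23)) + 0)/8 = 3*(5*(8 + 25) + 0)/8 = 3*(5*33 + 0)/8 = 3*(165 + 0)/8 = (3/8)*165 = 495/8 ≈ 61.875)
-206*d + 1/500 = -206*495/8 + 1/500 = -50985/4 + 1/500 = -1593281/125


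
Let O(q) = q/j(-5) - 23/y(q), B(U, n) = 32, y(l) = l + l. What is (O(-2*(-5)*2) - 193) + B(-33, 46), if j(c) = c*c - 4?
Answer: -134923/840 ≈ -160.62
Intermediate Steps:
y(l) = 2*l
j(c) = -4 + c**2 (j(c) = c**2 - 4 = -4 + c**2)
O(q) = -23/(2*q) + q/21 (O(q) = q/(-4 + (-5)**2) - 23*1/(2*q) = q/(-4 + 25) - 23/(2*q) = q/21 - 23/(2*q) = -23/(2*q) + q/21)
(O(-2*(-5)*2) - 193) + B(-33, 46) = ((-23/(2*(-2*(-5)*2)) + (-2*(-5)*2)/21) - 193) + 32 = ((-23/(2*(10*2)) + (10*2)/21) - 193) + 32 = ((-23/2/20 + (1/21)*20) - 193) + 32 = ((-23/2*1/20 + 20/21) - 193) + 32 = ((-23/40 + 20/21) - 193) + 32 = (317/840 - 193) + 32 = -161803/840 + 32 = -134923/840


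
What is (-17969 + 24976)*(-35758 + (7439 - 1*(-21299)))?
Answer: -49189140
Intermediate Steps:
(-17969 + 24976)*(-35758 + (7439 - 1*(-21299))) = 7007*(-35758 + (7439 + 21299)) = 7007*(-35758 + 28738) = 7007*(-7020) = -49189140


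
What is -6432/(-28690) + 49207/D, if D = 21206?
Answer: 774072911/304200070 ≈ 2.5446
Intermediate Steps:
-6432/(-28690) + 49207/D = -6432/(-28690) + 49207/21206 = -6432*(-1/28690) + 49207*(1/21206) = 3216/14345 + 49207/21206 = 774072911/304200070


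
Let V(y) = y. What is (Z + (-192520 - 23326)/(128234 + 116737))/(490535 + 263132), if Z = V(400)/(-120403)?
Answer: -26086494338/22229591541978771 ≈ -1.1735e-6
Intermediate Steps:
Z = -400/120403 (Z = 400/(-120403) = 400*(-1/120403) = -400/120403 ≈ -0.0033222)
(Z + (-192520 - 23326)/(128234 + 116737))/(490535 + 263132) = (-400/120403 + (-192520 - 23326)/(128234 + 116737))/(490535 + 263132) = (-400/120403 - 215846/244971)/753667 = (-400/120403 - 215846*1/244971)*(1/753667) = (-400/120403 - 215846/244971)*(1/753667) = -26086494338/29495243313*1/753667 = -26086494338/22229591541978771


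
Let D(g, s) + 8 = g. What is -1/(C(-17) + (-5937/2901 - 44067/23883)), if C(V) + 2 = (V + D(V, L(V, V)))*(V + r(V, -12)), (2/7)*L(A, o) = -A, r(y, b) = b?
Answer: -7698287/9331157910 ≈ -0.00082501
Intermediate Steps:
L(A, o) = -7*A/2 (L(A, o) = 7*(-A)/2 = -7*A/2)
D(g, s) = -8 + g
C(V) = -2 + (-12 + V)*(-8 + 2*V) (C(V) = -2 + (V + (-8 + V))*(V - 12) = -2 + (-8 + 2*V)*(-12 + V) = -2 + (-12 + V)*(-8 + 2*V))
-1/(C(-17) + (-5937/2901 - 44067/23883)) = -1/((94 - 32*(-17) + 2*(-17)²) + (-5937/2901 - 44067/23883)) = -1/((94 + 544 + 2*289) + (-5937*1/2901 - 44067*1/23883)) = -1/((94 + 544 + 578) + (-1979/967 - 14689/7961)) = -1/(1216 - 29959082/7698287) = -1/9331157910/7698287 = -1*7698287/9331157910 = -7698287/9331157910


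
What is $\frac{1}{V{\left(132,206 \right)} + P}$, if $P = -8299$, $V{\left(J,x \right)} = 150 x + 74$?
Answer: $\frac{1}{22675} \approx 4.4101 \cdot 10^{-5}$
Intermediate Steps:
$V{\left(J,x \right)} = 74 + 150 x$
$\frac{1}{V{\left(132,206 \right)} + P} = \frac{1}{\left(74 + 150 \cdot 206\right) - 8299} = \frac{1}{\left(74 + 30900\right) - 8299} = \frac{1}{30974 - 8299} = \frac{1}{22675}$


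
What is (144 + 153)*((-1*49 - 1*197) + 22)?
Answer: -66528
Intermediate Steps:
(144 + 153)*((-1*49 - 1*197) + 22) = 297*((-49 - 197) + 22) = 297*(-246 + 22) = 297*(-224) = -66528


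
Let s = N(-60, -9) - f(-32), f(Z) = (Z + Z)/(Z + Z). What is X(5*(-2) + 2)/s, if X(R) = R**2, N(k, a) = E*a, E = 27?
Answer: -16/61 ≈ -0.26230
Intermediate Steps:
N(k, a) = 27*a
f(Z) = 1 (f(Z) = (2*Z)/((2*Z)) = (2*Z)*(1/(2*Z)) = 1)
s = -244 (s = 27*(-9) - 1*1 = -243 - 1 = -244)
X(5*(-2) + 2)/s = (5*(-2) + 2)**2/(-244) = (-10 + 2)**2*(-1/244) = (-8)**2*(-1/244) = 64*(-1/244) = -16/61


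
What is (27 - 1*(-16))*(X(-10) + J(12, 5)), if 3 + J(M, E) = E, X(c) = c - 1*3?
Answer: -473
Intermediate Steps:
X(c) = -3 + c (X(c) = c - 3 = -3 + c)
J(M, E) = -3 + E
(27 - 1*(-16))*(X(-10) + J(12, 5)) = (27 - 1*(-16))*((-3 - 10) + (-3 + 5)) = (27 + 16)*(-13 + 2) = 43*(-11) = -473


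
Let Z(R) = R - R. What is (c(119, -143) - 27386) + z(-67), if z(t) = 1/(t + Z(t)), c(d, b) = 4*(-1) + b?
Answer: -1844712/67 ≈ -27533.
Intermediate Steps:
c(d, b) = -4 + b
Z(R) = 0
z(t) = 1/t (z(t) = 1/(t + 0) = 1/t)
(c(119, -143) - 27386) + z(-67) = ((-4 - 143) - 27386) + 1/(-67) = (-147 - 27386) - 1/67 = -27533 - 1/67 = -1844712/67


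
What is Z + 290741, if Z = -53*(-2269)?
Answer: 410998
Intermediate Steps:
Z = 120257
Z + 290741 = 120257 + 290741 = 410998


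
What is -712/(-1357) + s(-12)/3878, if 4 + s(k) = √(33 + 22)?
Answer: 1377854/2631223 + √55/3878 ≈ 0.52557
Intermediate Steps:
s(k) = -4 + √55 (s(k) = -4 + √(33 + 22) = -4 + √55)
-712/(-1357) + s(-12)/3878 = -712/(-1357) + (-4 + √55)/3878 = -712*(-1/1357) + (-4 + √55)*(1/3878) = 712/1357 + (-2/1939 + √55/3878) = 1377854/2631223 + √55/3878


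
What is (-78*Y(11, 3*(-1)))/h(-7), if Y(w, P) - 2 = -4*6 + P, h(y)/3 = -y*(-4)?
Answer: -325/14 ≈ -23.214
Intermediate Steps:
h(y) = 12*y (h(y) = 3*(-y*(-4)) = 3*(4*y) = 12*y)
Y(w, P) = -22 + P (Y(w, P) = 2 + (-4*6 + P) = 2 + (-24 + P) = -22 + P)
(-78*Y(11, 3*(-1)))/h(-7) = (-78*(-22 + 3*(-1)))/((12*(-7))) = -78*(-22 - 3)/(-84) = -78*(-25)*(-1/84) = 1950*(-1/84) = -325/14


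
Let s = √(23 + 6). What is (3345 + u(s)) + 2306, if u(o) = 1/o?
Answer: 5651 + √29/29 ≈ 5651.2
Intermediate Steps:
s = √29 ≈ 5.3852
(3345 + u(s)) + 2306 = (3345 + 1/(√29)) + 2306 = (3345 + √29/29) + 2306 = 5651 + √29/29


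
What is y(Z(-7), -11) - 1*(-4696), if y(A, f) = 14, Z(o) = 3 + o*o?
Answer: 4710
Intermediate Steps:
Z(o) = 3 + o**2
y(Z(-7), -11) - 1*(-4696) = 14 - 1*(-4696) = 14 + 4696 = 4710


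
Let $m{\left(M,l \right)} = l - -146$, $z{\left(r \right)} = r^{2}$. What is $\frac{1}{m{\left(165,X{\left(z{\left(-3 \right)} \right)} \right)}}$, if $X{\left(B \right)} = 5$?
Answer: $\frac{1}{151} \approx 0.0066225$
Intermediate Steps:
$m{\left(M,l \right)} = 146 + l$ ($m{\left(M,l \right)} = l + 146 = 146 + l$)
$\frac{1}{m{\left(165,X{\left(z{\left(-3 \right)} \right)} \right)}} = \frac{1}{146 + 5} = \frac{1}{151}$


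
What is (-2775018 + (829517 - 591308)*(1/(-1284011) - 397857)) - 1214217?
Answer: -121694848383251037/1284011 ≈ -9.4777e+10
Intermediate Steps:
(-2775018 + (829517 - 591308)*(1/(-1284011) - 397857)) - 1214217 = (-2775018 + 238209*(-1/1284011 - 397857)) - 1214217 = (-2775018 + 238209*(-510852764428/1284011)) - 1214217 = (-2775018 - 121689726161629452/1284011) - 1214217 = -121693289315266650/1284011 - 1214217 = -121694848383251037/1284011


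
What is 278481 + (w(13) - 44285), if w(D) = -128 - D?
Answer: 234055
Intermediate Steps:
278481 + (w(13) - 44285) = 278481 + ((-128 - 1*13) - 44285) = 278481 + ((-128 - 13) - 44285) = 278481 + (-141 - 44285) = 278481 - 44426 = 234055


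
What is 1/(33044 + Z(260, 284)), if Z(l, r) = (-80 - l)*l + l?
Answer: -1/55096 ≈ -1.8150e-5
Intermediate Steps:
Z(l, r) = l + l*(-80 - l) (Z(l, r) = l*(-80 - l) + l = l + l*(-80 - l))
1/(33044 + Z(260, 284)) = 1/(33044 - 1*260*(79 + 260)) = 1/(33044 - 1*260*339) = 1/(33044 - 88140) = 1/(-55096) = -1/55096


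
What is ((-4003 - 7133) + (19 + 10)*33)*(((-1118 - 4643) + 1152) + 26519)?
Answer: -223021890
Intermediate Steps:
((-4003 - 7133) + (19 + 10)*33)*(((-1118 - 4643) + 1152) + 26519) = (-11136 + 29*33)*((-5761 + 1152) + 26519) = (-11136 + 957)*(-4609 + 26519) = -10179*21910 = -223021890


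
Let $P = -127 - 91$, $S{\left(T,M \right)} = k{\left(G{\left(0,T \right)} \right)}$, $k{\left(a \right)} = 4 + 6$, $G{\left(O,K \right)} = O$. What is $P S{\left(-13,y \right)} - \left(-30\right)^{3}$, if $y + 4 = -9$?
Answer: $24820$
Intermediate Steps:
$k{\left(a \right)} = 10$
$y = -13$ ($y = -4 - 9 = -13$)
$S{\left(T,M \right)} = 10$
$P = -218$ ($P = -127 - 91 = -218$)
$P S{\left(-13,y \right)} - \left(-30\right)^{3} = \left(-218\right) 10 - \left(-30\right)^{3} = -2180 - -27000 = -2180 + 27000 = 24820$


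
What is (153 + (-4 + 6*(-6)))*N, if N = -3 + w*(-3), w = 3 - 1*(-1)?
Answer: -1695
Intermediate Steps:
w = 4 (w = 3 + 1 = 4)
N = -15 (N = -3 + 4*(-3) = -3 - 12 = -15)
(153 + (-4 + 6*(-6)))*N = (153 + (-4 + 6*(-6)))*(-15) = (153 + (-4 - 36))*(-15) = (153 - 40)*(-15) = 113*(-15) = -1695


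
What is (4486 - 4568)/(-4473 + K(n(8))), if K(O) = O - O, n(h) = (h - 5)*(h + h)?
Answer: 82/4473 ≈ 0.018332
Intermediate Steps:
n(h) = 2*h*(-5 + h) (n(h) = (-5 + h)*(2*h) = 2*h*(-5 + h))
K(O) = 0
(4486 - 4568)/(-4473 + K(n(8))) = (4486 - 4568)/(-4473 + 0) = -82/(-4473) = -82*(-1/4473) = 82/4473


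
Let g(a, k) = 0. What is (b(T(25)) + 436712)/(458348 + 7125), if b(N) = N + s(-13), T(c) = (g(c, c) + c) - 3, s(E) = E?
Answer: 436721/465473 ≈ 0.93823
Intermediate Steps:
T(c) = -3 + c (T(c) = (0 + c) - 3 = c - 3 = -3 + c)
b(N) = -13 + N (b(N) = N - 13 = -13 + N)
(b(T(25)) + 436712)/(458348 + 7125) = ((-13 + (-3 + 25)) + 436712)/(458348 + 7125) = ((-13 + 22) + 436712)/465473 = (9 + 436712)*(1/465473) = 436721*(1/465473) = 436721/465473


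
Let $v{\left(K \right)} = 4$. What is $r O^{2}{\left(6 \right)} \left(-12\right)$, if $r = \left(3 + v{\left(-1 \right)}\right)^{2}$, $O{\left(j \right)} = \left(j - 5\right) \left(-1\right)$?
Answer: $-588$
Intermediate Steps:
$O{\left(j \right)} = 5 - j$ ($O{\left(j \right)} = \left(-5 + j\right) \left(-1\right) = 5 - j$)
$r = 49$ ($r = \left(3 + 4\right)^{2} = 7^{2} = 49$)
$r O^{2}{\left(6 \right)} \left(-12\right) = 49 \left(5 - 6\right)^{2} \left(-12\right) = 49 \left(-1\right)^{2} \left(-12\right) = 49 \cdot 1 \left(-12\right) = 49 \left(-12\right) = -588$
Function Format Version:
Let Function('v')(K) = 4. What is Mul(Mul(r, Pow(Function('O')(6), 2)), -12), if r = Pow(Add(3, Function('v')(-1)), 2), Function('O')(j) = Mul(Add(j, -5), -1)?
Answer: -588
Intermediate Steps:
Function('O')(j) = Add(5, Mul(-1, j)) (Function('O')(j) = Mul(Add(-5, j), -1) = Add(5, Mul(-1, j)))
r = 49 (r = Pow(Add(3, 4), 2) = Pow(7, 2) = 49)
Mul(Mul(r, Pow(Function('O')(6), 2)), -12) = Mul(Mul(49, Pow(Add(5, Mul(-1, 6)), 2)), -12) = Mul(Mul(49, Pow(Add(5, -6), 2)), -12) = Mul(Mul(49, Pow(-1, 2)), -12) = Mul(Mul(49, 1), -12) = Mul(49, -12) = -588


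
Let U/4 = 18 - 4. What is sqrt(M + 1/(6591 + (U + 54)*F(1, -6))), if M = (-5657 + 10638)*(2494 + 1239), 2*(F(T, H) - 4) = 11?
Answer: 7*sqrt(5531594036489)/3818 ≈ 4312.1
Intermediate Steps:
U = 56 (U = 4*(18 - 4) = 4*14 = 56)
F(T, H) = 19/2 (F(T, H) = 4 + (1/2)*11 = 4 + 11/2 = 19/2)
M = 18594073 (M = 4981*3733 = 18594073)
sqrt(M + 1/(6591 + (U + 54)*F(1, -6))) = sqrt(18594073 + 1/(6591 + (56 + 54)*(19/2))) = sqrt(18594073 + 1/(6591 + 110*(19/2))) = sqrt(18594073 + 1/(6591 + 1045)) = sqrt(18594073 + 1/7636) = sqrt(141984341429/7636) = 7*sqrt(5531594036489)/3818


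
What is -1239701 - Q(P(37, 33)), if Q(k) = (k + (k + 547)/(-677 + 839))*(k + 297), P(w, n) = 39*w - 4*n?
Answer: -90888247/27 ≈ -3.3662e+6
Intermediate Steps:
P(w, n) = -4*n + 39*w
Q(k) = (297 + k)*(547/162 + 163*k/162) (Q(k) = (k + (547 + k)/162)*(297 + k) = (k + (547 + k)*(1/162))*(297 + k) = (k + (547/162 + k/162))*(297 + k) = (547/162 + 163*k/162)*(297 + k) = (297 + k)*(547/162 + 163*k/162))
-1239701 - Q(P(37, 33)) = -1239701 - (6017/6 + 163*(-4*33 + 39*37)²/162 + 24479*(-4*33 + 39*37)/81) = -1239701 - (6017/6 + 163*(-132 + 1443)²/162 + 24479*(-132 + 1443)/81) = -1239701 - (6017/6 + (163/162)*1311² + (24479/81)*1311) = -1239701 - (6017/6 + (163/162)*1718721 + 10697323/27) = -1239701 - (6017/6 + 31127947/18 + 10697323/27) = -1239701 - 1*57416320/27 = -1239701 - 57416320/27 = -90888247/27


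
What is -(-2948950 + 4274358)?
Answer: -1325408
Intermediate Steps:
-(-2948950 + 4274358) = -1*1325408 = -1325408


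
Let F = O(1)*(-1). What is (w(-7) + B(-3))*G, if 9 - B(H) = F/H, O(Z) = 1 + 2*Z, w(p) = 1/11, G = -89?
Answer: -7921/11 ≈ -720.09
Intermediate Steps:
w(p) = 1/11
F = -3 (F = (1 + 2*1)*(-1) = (1 + 2)*(-1) = 3*(-1) = -3)
B(H) = 9 + 3/H (B(H) = 9 - (-3)/H = 9 + 3/H)
(w(-7) + B(-3))*G = (1/11 + (9 + 3/(-3)))*(-89) = (1/11 + (9 + 3*(-⅓)))*(-89) = (1/11 + (9 - 1))*(-89) = (1/11 + 8)*(-89) = (89/11)*(-89) = -7921/11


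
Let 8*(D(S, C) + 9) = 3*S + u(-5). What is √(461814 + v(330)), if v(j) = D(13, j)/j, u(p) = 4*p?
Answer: √201166169655/660 ≈ 679.57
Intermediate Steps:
D(S, C) = -23/2 + 3*S/8 (D(S, C) = -9 + (3*S + 4*(-5))/8 = -9 + (3*S - 20)/8 = -9 + (-20 + 3*S)/8 = -9 + (-5/2 + 3*S/8) = -23/2 + 3*S/8)
v(j) = -53/(8*j) (v(j) = (-23/2 + (3/8)*13)/j = (-23/2 + 39/8)/j = -53/(8*j))
√(461814 + v(330)) = √(461814 - 53/8/330) = √(461814 - 53/8*1/330) = √(461814 - 53/2640) = √(1219188907/2640) = √201166169655/660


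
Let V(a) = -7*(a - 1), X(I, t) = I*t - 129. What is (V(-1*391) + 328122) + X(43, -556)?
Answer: 306829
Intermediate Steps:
X(I, t) = -129 + I*t
V(a) = 7 - 7*a (V(a) = -7*(-1 + a) = 7 - 7*a)
(V(-1*391) + 328122) + X(43, -556) = ((7 - (-7)*391) + 328122) + (-129 + 43*(-556)) = ((7 - 7*(-391)) + 328122) + (-129 - 23908) = ((7 + 2737) + 328122) - 24037 = (2744 + 328122) - 24037 = 330866 - 24037 = 306829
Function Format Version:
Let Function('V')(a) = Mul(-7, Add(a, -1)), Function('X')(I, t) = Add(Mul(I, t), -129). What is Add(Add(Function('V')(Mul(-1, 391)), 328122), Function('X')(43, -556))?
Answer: 306829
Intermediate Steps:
Function('X')(I, t) = Add(-129, Mul(I, t))
Function('V')(a) = Add(7, Mul(-7, a)) (Function('V')(a) = Mul(-7, Add(-1, a)) = Add(7, Mul(-7, a)))
Add(Add(Function('V')(Mul(-1, 391)), 328122), Function('X')(43, -556)) = Add(Add(Add(7, Mul(-7, Mul(-1, 391))), 328122), Add(-129, Mul(43, -556))) = Add(Add(Add(7, Mul(-7, -391)), 328122), Add(-129, -23908)) = Add(Add(Add(7, 2737), 328122), -24037) = Add(Add(2744, 328122), -24037) = Add(330866, -24037) = 306829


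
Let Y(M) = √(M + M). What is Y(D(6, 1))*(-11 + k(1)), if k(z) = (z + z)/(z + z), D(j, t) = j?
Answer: -20*√3 ≈ -34.641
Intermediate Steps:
Y(M) = √2*√M (Y(M) = √(2*M) = √2*√M)
k(z) = 1 (k(z) = (2*z)/((2*z)) = (2*z)*(1/(2*z)) = 1)
Y(D(6, 1))*(-11 + k(1)) = (√2*√6)*(-11 + 1) = (2*√3)*(-10) = -20*√3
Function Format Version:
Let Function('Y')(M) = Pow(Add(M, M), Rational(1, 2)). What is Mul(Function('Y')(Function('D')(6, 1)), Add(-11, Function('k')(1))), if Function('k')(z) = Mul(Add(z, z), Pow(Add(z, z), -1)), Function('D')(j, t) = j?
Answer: Mul(-20, Pow(3, Rational(1, 2))) ≈ -34.641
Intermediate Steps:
Function('Y')(M) = Mul(Pow(2, Rational(1, 2)), Pow(M, Rational(1, 2))) (Function('Y')(M) = Pow(Mul(2, M), Rational(1, 2)) = Mul(Pow(2, Rational(1, 2)), Pow(M, Rational(1, 2))))
Function('k')(z) = 1 (Function('k')(z) = Mul(Mul(2, z), Pow(Mul(2, z), -1)) = Mul(Mul(2, z), Mul(Rational(1, 2), Pow(z, -1))) = 1)
Mul(Function('Y')(Function('D')(6, 1)), Add(-11, Function('k')(1))) = Mul(Mul(Pow(2, Rational(1, 2)), Pow(6, Rational(1, 2))), Add(-11, 1)) = Mul(Mul(2, Pow(3, Rational(1, 2))), -10) = Mul(-20, Pow(3, Rational(1, 2)))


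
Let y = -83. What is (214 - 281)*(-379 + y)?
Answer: 30954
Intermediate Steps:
(214 - 281)*(-379 + y) = (214 - 281)*(-379 - 83) = -67*(-462) = 30954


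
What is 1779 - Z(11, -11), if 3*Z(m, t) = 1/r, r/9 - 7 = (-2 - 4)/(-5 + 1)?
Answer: 816559/459 ≈ 1779.0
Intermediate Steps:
r = 153/2 (r = 63 + 9*((-2 - 4)/(-5 + 1)) = 63 + 9*(-6/(-4)) = 63 + 9*(-6*(-1/4)) = 63 + 9*(3/2) = 63 + 27/2 = 153/2 ≈ 76.500)
Z(m, t) = 2/459 (Z(m, t) = 1/(3*(153/2)) = (1/3)*(2/153) = 2/459)
1779 - Z(11, -11) = 1779 - 1*2/459 = 1779 - 2/459 = 816559/459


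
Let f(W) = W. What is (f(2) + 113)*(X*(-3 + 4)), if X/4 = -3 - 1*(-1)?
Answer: -920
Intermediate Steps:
X = -8 (X = 4*(-3 - 1*(-1)) = 4*(-3 + 1) = 4*(-2) = -8)
(f(2) + 113)*(X*(-3 + 4)) = (2 + 113)*(-8*(-3 + 4)) = 115*(-8*1) = 115*(-8) = -920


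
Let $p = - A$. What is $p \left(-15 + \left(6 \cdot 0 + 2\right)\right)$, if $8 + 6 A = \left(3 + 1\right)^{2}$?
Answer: $\frac{52}{3} \approx 17.333$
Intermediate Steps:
$A = \frac{4}{3}$ ($A = - \frac{4}{3} + \frac{\left(3 + 1\right)^{2}}{6} = - \frac{4}{3} + \frac{4^{2}}{6} = - \frac{4}{3} + \frac{1}{6} \cdot 16 = - \frac{4}{3} + \frac{8}{3} = \frac{4}{3} \approx 1.3333$)
$p = - \frac{4}{3}$ ($p = \left(-1\right) \frac{4}{3} = - \frac{4}{3} \approx -1.3333$)
$p \left(-15 + \left(6 \cdot 0 + 2\right)\right) = - \frac{4 \left(-15 + \left(6 \cdot 0 + 2\right)\right)}{3} = - \frac{4 \left(-15 + \left(0 + 2\right)\right)}{3} = - \frac{4 \left(-15 + 2\right)}{3} = \left(- \frac{4}{3}\right) \left(-13\right) = \frac{52}{3}$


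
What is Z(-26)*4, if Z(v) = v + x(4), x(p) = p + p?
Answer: -72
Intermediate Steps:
x(p) = 2*p
Z(v) = 8 + v (Z(v) = v + 2*4 = v + 8 = 8 + v)
Z(-26)*4 = (8 - 26)*4 = -18*4 = -72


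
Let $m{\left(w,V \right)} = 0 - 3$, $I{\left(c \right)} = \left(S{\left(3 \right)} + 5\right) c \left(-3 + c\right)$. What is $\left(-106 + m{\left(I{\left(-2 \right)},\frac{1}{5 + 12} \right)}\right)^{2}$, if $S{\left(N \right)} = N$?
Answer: $11881$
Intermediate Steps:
$I{\left(c \right)} = 8 c \left(-3 + c\right)$ ($I{\left(c \right)} = \left(3 + 5\right) c \left(-3 + c\right) = 8 c \left(-3 + c\right)$)
$m{\left(w,V \right)} = -3$ ($m{\left(w,V \right)} = 0 - 3 = -3$)
$\left(-106 + m{\left(I{\left(-2 \right)},\frac{1}{5 + 12} \right)}\right)^{2} = \left(-106 - 3\right)^{2} = \left(-109\right)^{2} = 11881$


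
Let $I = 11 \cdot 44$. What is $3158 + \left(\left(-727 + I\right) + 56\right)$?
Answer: $2971$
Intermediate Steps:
$I = 484$
$3158 + \left(\left(-727 + I\right) + 56\right) = 3158 + \left(\left(-727 + 484\right) + 56\right) = 3158 + \left(-243 + 56\right) = 3158 - 187 = 2971$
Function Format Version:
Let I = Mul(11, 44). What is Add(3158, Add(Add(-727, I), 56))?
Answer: 2971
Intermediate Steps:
I = 484
Add(3158, Add(Add(-727, I), 56)) = Add(3158, Add(Add(-727, 484), 56)) = Add(3158, Add(-243, 56)) = Add(3158, -187) = 2971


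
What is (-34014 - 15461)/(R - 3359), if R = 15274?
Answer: -9895/2383 ≈ -4.1523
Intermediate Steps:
(-34014 - 15461)/(R - 3359) = (-34014 - 15461)/(15274 - 3359) = -49475/11915 = -49475*1/11915 = -9895/2383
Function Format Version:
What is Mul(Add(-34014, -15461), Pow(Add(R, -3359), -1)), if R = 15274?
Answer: Rational(-9895, 2383) ≈ -4.1523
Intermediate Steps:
Mul(Add(-34014, -15461), Pow(Add(R, -3359), -1)) = Mul(Add(-34014, -15461), Pow(Add(15274, -3359), -1)) = Mul(-49475, Pow(11915, -1)) = Mul(-49475, Rational(1, 11915)) = Rational(-9895, 2383)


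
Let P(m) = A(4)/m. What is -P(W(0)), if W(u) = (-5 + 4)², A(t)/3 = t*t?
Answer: -48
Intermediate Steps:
A(t) = 3*t² (A(t) = 3*(t*t) = 3*t²)
W(u) = 1 (W(u) = (-1)² = 1)
P(m) = 48/m (P(m) = (3*4²)/m = (3*16)/m = 48/m)
-P(W(0)) = -48/1 = -48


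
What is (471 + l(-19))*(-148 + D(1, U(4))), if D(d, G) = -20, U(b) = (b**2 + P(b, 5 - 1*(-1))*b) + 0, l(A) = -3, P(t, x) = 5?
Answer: -78624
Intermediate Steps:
U(b) = b**2 + 5*b (U(b) = (b**2 + 5*b) + 0 = b**2 + 5*b)
(471 + l(-19))*(-148 + D(1, U(4))) = (471 - 3)*(-148 - 20) = 468*(-168) = -78624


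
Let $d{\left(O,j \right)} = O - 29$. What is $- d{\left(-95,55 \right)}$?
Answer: $124$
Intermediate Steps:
$d{\left(O,j \right)} = -29 + O$
$- d{\left(-95,55 \right)} = - (-29 - 95) = \left(-1\right) \left(-124\right) = 124$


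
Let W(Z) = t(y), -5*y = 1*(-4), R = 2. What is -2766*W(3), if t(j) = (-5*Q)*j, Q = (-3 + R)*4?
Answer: -44256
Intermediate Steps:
Q = -4 (Q = (-3 + 2)*4 = -1*4 = -4)
y = ⅘ (y = -(-4)/5 = -⅕*(-4) = ⅘ ≈ 0.80000)
t(j) = 20*j (t(j) = (-5*(-4))*j = 20*j)
W(Z) = 16 (W(Z) = 20*(⅘) = 16)
-2766*W(3) = -2766*16 = -44256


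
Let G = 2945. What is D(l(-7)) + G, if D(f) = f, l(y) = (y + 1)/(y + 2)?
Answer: 14731/5 ≈ 2946.2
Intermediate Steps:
l(y) = (1 + y)/(2 + y)
D(l(-7)) + G = (1 - 7)/(2 - 7) + 2945 = -6/(-5) + 2945 = -⅕*(-6) + 2945 = 6/5 + 2945 = 14731/5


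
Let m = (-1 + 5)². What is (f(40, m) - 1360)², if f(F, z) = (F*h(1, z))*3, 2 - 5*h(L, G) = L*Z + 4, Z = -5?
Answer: 1658944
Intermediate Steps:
h(L, G) = -⅖ + L (h(L, G) = ⅖ - (L*(-5) + 4)/5 = ⅖ - (-5*L + 4)/5 = ⅖ - (4 - 5*L)/5 = ⅖ + (-⅘ + L) = -⅖ + L)
m = 16 (m = 4² = 16)
f(F, z) = 9*F/5 (f(F, z) = (F*(-⅖ + 1))*3 = (F*(⅗))*3 = (3*F/5)*3 = 9*F/5)
(f(40, m) - 1360)² = ((9/5)*40 - 1360)² = (72 - 1360)² = (-1288)² = 1658944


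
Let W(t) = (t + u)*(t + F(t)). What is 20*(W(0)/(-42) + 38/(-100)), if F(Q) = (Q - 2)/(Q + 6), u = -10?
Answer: -2894/315 ≈ -9.1873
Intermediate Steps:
F(Q) = (-2 + Q)/(6 + Q)
W(t) = (-10 + t)*(t + (-2 + t)/(6 + t)) (W(t) = (t - 10)*(t + (-2 + t)/(6 + t)) = (-10 + t)*(t + (-2 + t)/(6 + t)))
20*(W(0)/(-42) + 38/(-100)) = 20*(((20 + 0³ - 72*0 - 3*0²)/(6 + 0))/(-42) + 38/(-100)) = 20*(((20 + 0 + 0 - 3*0)/6)*(-1/42) + 38*(-1/100)) = 20*(((20 + 0 + 0 + 0)/6)*(-1/42) - 19/50) = 20*(((⅙)*20)*(-1/42) - 19/50) = 20*((10/3)*(-1/42) - 19/50) = 20*(-5/63 - 19/50) = 20*(-1447/3150) = -2894/315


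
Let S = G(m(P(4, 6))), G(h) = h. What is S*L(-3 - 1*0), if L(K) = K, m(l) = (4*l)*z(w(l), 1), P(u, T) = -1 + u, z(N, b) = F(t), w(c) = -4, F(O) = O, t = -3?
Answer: 108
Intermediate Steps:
z(N, b) = -3
m(l) = -12*l (m(l) = (4*l)*(-3) = -12*l)
S = -36 (S = -12*(-1 + 4) = -12*3 = -36)
S*L(-3 - 1*0) = -36*(-3 - 1*0) = -36*(-3 + 0) = -36*(-3) = 108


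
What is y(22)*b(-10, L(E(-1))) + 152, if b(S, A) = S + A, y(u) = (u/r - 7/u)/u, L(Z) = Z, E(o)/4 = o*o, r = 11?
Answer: 36673/242 ≈ 151.54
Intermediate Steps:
E(o) = 4*o² (E(o) = 4*(o*o) = 4*o²)
y(u) = (-7/u + u/11)/u (y(u) = (u/11 - 7/u)/u = (-7/u + u/11)/u)
b(S, A) = A + S
y(22)*b(-10, L(E(-1))) + 152 = (1/11 - 7/22²)*(4*(-1)² - 10) + 152 = (1/11 - 7*1/484)*(4*1 - 10) + 152 = (1/11 - 7/484)*(4 - 10) + 152 = (37/484)*(-6) + 152 = -111/242 + 152 = 36673/242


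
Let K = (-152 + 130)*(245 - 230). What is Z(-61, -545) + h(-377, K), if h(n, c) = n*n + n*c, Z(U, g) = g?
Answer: 265994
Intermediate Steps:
K = -330 (K = -22*15 = -330)
h(n, c) = n² + c*n
Z(-61, -545) + h(-377, K) = -545 - 377*(-330 - 377) = -545 - 377*(-707) = -545 + 266539 = 265994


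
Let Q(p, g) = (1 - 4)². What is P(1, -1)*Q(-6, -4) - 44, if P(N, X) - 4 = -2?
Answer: -26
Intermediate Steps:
P(N, X) = 2 (P(N, X) = 4 - 2 = 2)
Q(p, g) = 9 (Q(p, g) = (-3)² = 9)
P(1, -1)*Q(-6, -4) - 44 = 2*9 - 44 = 18 - 44 = -26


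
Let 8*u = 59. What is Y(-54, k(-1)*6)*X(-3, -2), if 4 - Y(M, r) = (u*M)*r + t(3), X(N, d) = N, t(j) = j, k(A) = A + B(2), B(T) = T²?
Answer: -43017/2 ≈ -21509.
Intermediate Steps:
k(A) = 4 + A (k(A) = A + 2² = A + 4 = 4 + A)
u = 59/8 (u = (⅛)*59 = 59/8 ≈ 7.3750)
Y(M, r) = 1 - 59*M*r/8 (Y(M, r) = 4 - ((59*M/8)*r + 3) = 4 - (59*M*r/8 + 3) = 4 - (3 + 59*M*r/8) = 4 + (-3 - 59*M*r/8) = 1 - 59*M*r/8)
Y(-54, k(-1)*6)*X(-3, -2) = (1 - 59/8*(-54)*(4 - 1)*6)*(-3) = (1 - 59/8*(-54)*3*6)*(-3) = (1 - 59/8*(-54)*18)*(-3) = (1 + 14337/2)*(-3) = (14339/2)*(-3) = -43017/2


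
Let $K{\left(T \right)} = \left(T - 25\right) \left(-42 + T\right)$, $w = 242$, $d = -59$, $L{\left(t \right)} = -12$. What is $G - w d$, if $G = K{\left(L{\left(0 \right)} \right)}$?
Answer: $16276$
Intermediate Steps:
$K{\left(T \right)} = \left(-42 + T\right) \left(-25 + T\right)$ ($K{\left(T \right)} = \left(-25 + T\right) \left(-42 + T\right) = \left(-42 + T\right) \left(-25 + T\right)$)
$G = 1998$ ($G = 1050 + \left(-12\right)^{2} - -804 = 1050 + 144 + 804 = 1998$)
$G - w d = 1998 - 242 \left(-59\right) = 1998 - -14278 = 1998 + 14278 = 16276$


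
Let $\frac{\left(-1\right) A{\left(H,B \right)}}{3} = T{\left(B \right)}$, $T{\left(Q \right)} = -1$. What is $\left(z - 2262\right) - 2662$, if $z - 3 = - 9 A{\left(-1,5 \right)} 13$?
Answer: $-5272$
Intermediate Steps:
$A{\left(H,B \right)} = 3$ ($A{\left(H,B \right)} = \left(-3\right) \left(-1\right) = 3$)
$z = -348$ ($z = 3 + \left(-9\right) 3 \cdot 13 = 3 - 351 = -348$)
$\left(z - 2262\right) - 2662 = \left(-348 - 2262\right) - 2662 = -2610 - 2662 = -5272$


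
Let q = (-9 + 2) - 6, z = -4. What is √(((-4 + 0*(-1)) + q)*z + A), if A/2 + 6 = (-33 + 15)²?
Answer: 8*√11 ≈ 26.533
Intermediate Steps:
q = -13 (q = -7 - 6 = -13)
A = 636 (A = -12 + 2*(-33 + 15)² = -12 + 2*(-18)² = -12 + 2*324 = -12 + 648 = 636)
√(((-4 + 0*(-1)) + q)*z + A) = √(((-4 + 0*(-1)) - 13)*(-4) + 636) = √(((-4 + 0) - 13)*(-4) + 636) = √((-4 - 13)*(-4) + 636) = √(-17*(-4) + 636) = √(68 + 636) = √704 = 8*√11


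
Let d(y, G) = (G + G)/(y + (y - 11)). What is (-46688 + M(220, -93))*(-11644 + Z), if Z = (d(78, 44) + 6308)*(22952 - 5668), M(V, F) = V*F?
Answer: -36604495871024/5 ≈ -7.3209e+12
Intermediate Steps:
d(y, G) = 2*G/(-11 + 2*y) (d(y, G) = (2*G)/(y + (-11 + y)) = (2*G)/(-11 + 2*y) = 2*G/(-11 + 2*y))
M(V, F) = F*V
Z = 545189808/5 (Z = (2*44/(-11 + 2*78) + 6308)*(22952 - 5668) = (2*44/(-11 + 156) + 6308)*17284 = (2*44/145 + 6308)*17284 = (2*44*(1/145) + 6308)*17284 = (88/145 + 6308)*17284 = (914748/145)*17284 = 545189808/5 ≈ 1.0904e+8)
(-46688 + M(220, -93))*(-11644 + Z) = (-46688 - 93*220)*(-11644 + 545189808/5) = (-46688 - 20460)*(545131588/5) = -67148*545131588/5 = -36604495871024/5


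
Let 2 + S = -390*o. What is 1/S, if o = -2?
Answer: 1/778 ≈ 0.0012853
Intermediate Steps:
S = 778 (S = -2 - 390*(-2) = -2 + 780 = 778)
1/S = 1/778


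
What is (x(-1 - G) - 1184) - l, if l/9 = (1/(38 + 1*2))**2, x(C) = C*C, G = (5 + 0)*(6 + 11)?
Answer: 9939191/1600 ≈ 6212.0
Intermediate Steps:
G = 85 (G = 5*17 = 85)
x(C) = C**2
l = 9/1600 (l = 9*(1/(38 + 1*2))**2 = 9*(1/(38 + 2))**2 = 9*(1/40)**2 = 9*(1/1600) = 9/1600 ≈ 0.0056250)
(x(-1 - G) - 1184) - l = ((-1 - 1*85)**2 - 1184) - 1*9/1600 = ((-1 - 85)**2 - 1184) - 9/1600 = ((-86)**2 - 1184) - 9/1600 = (7396 - 1184) - 9/1600 = 6212 - 9/1600 = 9939191/1600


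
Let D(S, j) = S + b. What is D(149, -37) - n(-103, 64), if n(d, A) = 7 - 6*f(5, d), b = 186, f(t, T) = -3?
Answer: 310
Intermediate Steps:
n(d, A) = 25 (n(d, A) = 7 - 6*(-3) = 7 + 18 = 25)
D(S, j) = 186 + S (D(S, j) = S + 186 = 186 + S)
D(149, -37) - n(-103, 64) = (186 + 149) - 1*25 = 335 - 25 = 310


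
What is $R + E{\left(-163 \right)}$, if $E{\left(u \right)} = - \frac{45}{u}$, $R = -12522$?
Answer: $- \frac{2041041}{163} \approx -12522.0$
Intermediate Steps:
$R + E{\left(-163 \right)} = -12522 - \frac{45}{-163} = -12522 - - \frac{45}{163} = -12522 + \frac{45}{163} = - \frac{2041041}{163}$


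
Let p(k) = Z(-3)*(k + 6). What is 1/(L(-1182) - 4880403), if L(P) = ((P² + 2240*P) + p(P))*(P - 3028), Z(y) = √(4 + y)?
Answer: 1/5264911317 ≈ 1.8994e-10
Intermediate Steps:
p(k) = 6 + k (p(k) = √(4 - 3)*(k + 6) = √1*(6 + k) = 1*(6 + k) = 6 + k)
L(P) = (-3028 + P)*(6 + P² + 2241*P) (L(P) = ((P² + 2240*P) + (6 + P))*(P - 3028) = (6 + P² + 2241*P)*(-3028 + P) = (-3028 + P)*(6 + P² + 2241*P))
1/(L(-1182) - 4880403) = 1/((-18168 + (-1182)³ - 6785742*(-1182) - 787*(-1182)²) - 4880403) = 1/((-18168 - 1651400568 + 8020747044 - 787*1397124) - 4880403) = 1/((-18168 - 1651400568 + 8020747044 - 1099536588) - 4880403) = 1/(5269791720 - 4880403) = 1/5264911317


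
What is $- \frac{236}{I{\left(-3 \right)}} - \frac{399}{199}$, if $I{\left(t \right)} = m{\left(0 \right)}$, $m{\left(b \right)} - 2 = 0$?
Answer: $- \frac{23881}{199} \approx -120.01$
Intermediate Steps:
$m{\left(b \right)} = 2$ ($m{\left(b \right)} = 2 + 0 = 2$)
$I{\left(t \right)} = 2$
$- \frac{236}{I{\left(-3 \right)}} - \frac{399}{199} = - \frac{236}{2} - \frac{399}{199} = \left(-236\right) \frac{1}{2} - \frac{399}{199} = -118 - \frac{399}{199} = - \frac{23881}{199}$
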